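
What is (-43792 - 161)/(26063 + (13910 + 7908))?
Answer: -43953/47881 ≈ -0.91796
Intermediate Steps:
(-43792 - 161)/(26063 + (13910 + 7908)) = -43953/(26063 + 21818) = -43953/47881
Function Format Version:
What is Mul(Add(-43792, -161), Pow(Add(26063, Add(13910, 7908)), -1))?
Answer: Rational(-43953, 47881) ≈ -0.91796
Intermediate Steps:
Mul(Add(-43792, -161), Pow(Add(26063, Add(13910, 7908)), -1)) = Mul(-43953, Pow(Add(26063, 21818), -1)) = Mul(-43953, Pow(47881, -1)) = Mul(-43953, Rational(1, 47881)) = Rational(-43953, 47881)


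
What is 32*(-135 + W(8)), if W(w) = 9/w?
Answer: -4284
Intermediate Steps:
32*(-135 + W(8)) = 32*(-135 + 9/8) = 32*(-1071/8) = -4284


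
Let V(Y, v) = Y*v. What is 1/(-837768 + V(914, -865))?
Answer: -1/1628378 ≈ -6.1411e-7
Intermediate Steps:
1/(-837768 + V(914, -865)) = 1/(-837768 + 914*(-865)) = 1/(-837768 - 790610) = 1/(-1628378) = -1/1628378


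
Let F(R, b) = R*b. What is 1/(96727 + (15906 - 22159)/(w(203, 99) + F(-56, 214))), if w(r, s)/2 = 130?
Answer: 11724/1134033601 ≈ 1.0338e-5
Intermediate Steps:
w(r, s) = 260 (w(r, s) = 2*130 = 260)
1/(96727 + (15906 - 22159)/(w(203, 99) + F(-56, 214))) = 1/(96727 + (15906 - 22159)/(260 - 56*214)) = 1/(96727 - 6253/(260 - 11984)) = 1/(96727 - 6253/(-11724)) = 1/(96727 - 6253*(-1/11724)) = 1/(96727 + 6253/11724) = 1/(1134033601/11724) = 11724/1134033601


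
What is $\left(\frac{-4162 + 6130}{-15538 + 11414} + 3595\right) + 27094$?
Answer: $\frac{31639867}{1031} \approx 30689.0$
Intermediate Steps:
$\left(\frac{-4162 + 6130}{-15538 + 11414} + 3595\right) + 27094 = \left(\frac{1968}{-4124} + 3595\right) + 27094 = \left(1968 \left(- \frac{1}{4124}\right) + 3595\right) + 27094 = \left(- \frac{492}{1031} + 3595\right) + 27094 = \frac{3705953}{1031} + 27094 = \frac{31639867}{1031}$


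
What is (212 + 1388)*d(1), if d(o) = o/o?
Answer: 1600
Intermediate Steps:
d(o) = 1
(212 + 1388)*d(1) = (212 + 1388)*1 = 1600*1 = 1600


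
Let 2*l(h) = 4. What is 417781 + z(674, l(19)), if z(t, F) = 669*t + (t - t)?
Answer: 868687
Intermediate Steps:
l(h) = 2 (l(h) = (½)*4 = 2)
z(t, F) = 669*t (z(t, F) = 669*t + 0 = 669*t)
417781 + z(674, l(19)) = 417781 + 669*674 = 417781 + 450906 = 868687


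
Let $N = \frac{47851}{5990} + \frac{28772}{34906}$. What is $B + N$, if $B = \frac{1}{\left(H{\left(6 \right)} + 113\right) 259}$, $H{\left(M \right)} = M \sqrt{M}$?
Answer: $\frac{2995418107456071}{339894552337690} - \frac{6 \sqrt{6}}{3251227} \approx 8.8128$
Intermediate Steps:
$H{\left(M \right)} = M^{\frac{3}{2}}$
$N = \frac{921315643}{104543470}$ ($N = 47851 \cdot \frac{1}{5990} + 28772 \cdot \frac{1}{34906} = \frac{47851}{5990} + \frac{14386}{17453} = \frac{921315643}{104543470} \approx 8.8127$)
$B = \frac{1}{29267 + 1554 \sqrt{6}}$ ($B = \frac{1}{\left(6^{\frac{3}{2}} + 113\right) 259} = \frac{1}{\left(6 \sqrt{6} + 113\right) 259} = \frac{1}{\left(113 + 6 \sqrt{6}\right) 259} = \frac{1}{29267 + 1554 \sqrt{6}} \approx 3.0236 \cdot 10^{-5}$)
$B + N = \left(\frac{113}{3251227} - \frac{6 \sqrt{6}}{3251227}\right) + \frac{921315643}{104543470} = \frac{2995418107456071}{339894552337690} - \frac{6 \sqrt{6}}{3251227}$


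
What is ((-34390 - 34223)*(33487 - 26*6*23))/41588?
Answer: -2051460087/41588 ≈ -49328.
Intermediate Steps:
((-34390 - 34223)*(33487 - 26*6*23))/41588 = -68613*(33487 - 156*23)*(1/41588) = -68613*(33487 - 3588)*(1/41588) = -68613*29899*(1/41588) = -2051460087*1/41588 = -2051460087/41588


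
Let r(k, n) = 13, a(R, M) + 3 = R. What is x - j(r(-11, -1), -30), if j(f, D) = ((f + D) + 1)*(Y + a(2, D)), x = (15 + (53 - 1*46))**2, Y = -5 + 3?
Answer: 436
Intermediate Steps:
a(R, M) = -3 + R
Y = -2
x = 484 (x = (15 + (53 - 46))**2 = (15 + 7)**2 = 22**2 = 484)
j(f, D) = -3 - 3*D - 3*f (j(f, D) = ((f + D) + 1)*(-2 + (-3 + 2)) = ((D + f) + 1)*(-2 - 1) = (1 + D + f)*(-3) = -3 - 3*D - 3*f)
x - j(r(-11, -1), -30) = 484 - (-3 - 3*(-30) - 3*13) = 484 - (-3 + 90 - 39) = 484 - 1*48 = 484 - 48 = 436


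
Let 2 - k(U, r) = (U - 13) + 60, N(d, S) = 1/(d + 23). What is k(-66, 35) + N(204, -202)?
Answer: 4768/227 ≈ 21.004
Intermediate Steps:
N(d, S) = 1/(23 + d)
k(U, r) = -45 - U (k(U, r) = 2 - ((U - 13) + 60) = 2 - ((-13 + U) + 60) = 2 - (47 + U) = 2 + (-47 - U) = -45 - U)
k(-66, 35) + N(204, -202) = (-45 - 1*(-66)) + 1/(23 + 204) = (-45 + 66) + 1/227 = 21 + 1/227 = 4768/227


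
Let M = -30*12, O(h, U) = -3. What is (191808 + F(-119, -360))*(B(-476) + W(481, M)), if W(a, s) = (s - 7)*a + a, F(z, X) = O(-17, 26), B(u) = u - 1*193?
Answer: -33894820575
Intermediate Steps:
B(u) = -193 + u (B(u) = u - 193 = -193 + u)
F(z, X) = -3
M = -360
W(a, s) = a + a*(-7 + s) (W(a, s) = (-7 + s)*a + a = a*(-7 + s) + a = a + a*(-7 + s))
(191808 + F(-119, -360))*(B(-476) + W(481, M)) = (191808 - 3)*((-193 - 476) + 481*(-6 - 360)) = 191805*(-669 + 481*(-366)) = 191805*(-669 - 176046) = 191805*(-176715) = -33894820575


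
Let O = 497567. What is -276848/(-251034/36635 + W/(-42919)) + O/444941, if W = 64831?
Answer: 27669813862665679971/835803357970153 ≈ 33106.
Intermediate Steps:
-276848/(-251034/36635 + W/(-42919)) + O/444941 = -276848/(-251034/36635 + 64831/(-42919)) + 497567/444941 = -276848/(-251034*1/36635 + 64831*(-1/42919)) + 497567*(1/444941) = -276848/(-251034/36635 - 64831/42919) + 71081/63563 = -276848/(-13149211931/1572337565) + 71081/63563 = -276848*(-1572337565/13149211931) + 71081/63563 = 435298510195120/13149211931 + 71081/63563 = 27669813862665679971/835803357970153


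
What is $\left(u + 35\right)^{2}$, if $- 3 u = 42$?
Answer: $441$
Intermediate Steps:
$u = -14$ ($u = \left(- \frac{1}{3}\right) 42 = -14$)
$\left(u + 35\right)^{2} = \left(-14 + 35\right)^{2} = 21^{2} = 441$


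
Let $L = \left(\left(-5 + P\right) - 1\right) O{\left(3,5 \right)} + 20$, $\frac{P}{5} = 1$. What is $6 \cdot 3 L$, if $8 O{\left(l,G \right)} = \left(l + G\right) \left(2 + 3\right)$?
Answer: $270$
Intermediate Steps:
$P = 5$ ($P = 5 \cdot 1 = 5$)
$O{\left(l,G \right)} = \frac{5 G}{8} + \frac{5 l}{8}$ ($O{\left(l,G \right)} = \frac{\left(l + G\right) \left(2 + 3\right)}{8} = \frac{\left(G + l\right) 5}{8} = \frac{5 G + 5 l}{8} = \frac{5 G}{8} + \frac{5 l}{8}$)
$L = 15$ ($L = \left(\left(-5 + 5\right) - 1\right) \left(\frac{5}{8} \cdot 5 + \frac{5}{8} \cdot 3\right) + 20 = \left(0 - 1\right) \left(\frac{25}{8} + \frac{15}{8}\right) + 20 = \left(-1\right) 5 + 20 = -5 + 20 = 15$)
$6 \cdot 3 L = 6 \cdot 3 \cdot 15 = 18 \cdot 15 = 270$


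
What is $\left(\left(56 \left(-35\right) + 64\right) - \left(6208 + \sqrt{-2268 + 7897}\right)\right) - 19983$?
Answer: $-28087 - \sqrt{5629} \approx -28162.0$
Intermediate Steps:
$\left(\left(56 \left(-35\right) + 64\right) - \left(6208 + \sqrt{-2268 + 7897}\right)\right) - 19983 = \left(\left(-1960 + 64\right) - \left(6208 + \sqrt{5629}\right)\right) - 19983 = \left(-1896 - \left(6208 + \sqrt{5629}\right)\right) - 19983 = \left(-8104 - \sqrt{5629}\right) - 19983 = -28087 - \sqrt{5629}$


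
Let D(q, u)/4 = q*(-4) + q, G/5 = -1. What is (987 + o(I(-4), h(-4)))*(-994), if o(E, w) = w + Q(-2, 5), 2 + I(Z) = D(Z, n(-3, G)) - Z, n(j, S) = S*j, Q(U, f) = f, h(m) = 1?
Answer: -987042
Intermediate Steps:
G = -5 (G = 5*(-1) = -5)
D(q, u) = -12*q (D(q, u) = 4*(q*(-4) + q) = 4*(-4*q + q) = 4*(-3*q) = -12*q)
I(Z) = -2 - 13*Z (I(Z) = -2 + (-12*Z - Z) = -2 - 13*Z)
o(E, w) = 5 + w (o(E, w) = w + 5 = 5 + w)
(987 + o(I(-4), h(-4)))*(-994) = (987 + (5 + 1))*(-994) = (987 + 6)*(-994) = 993*(-994) = -987042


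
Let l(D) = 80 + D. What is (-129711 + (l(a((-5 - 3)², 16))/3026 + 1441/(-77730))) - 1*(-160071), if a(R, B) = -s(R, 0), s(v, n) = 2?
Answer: 3570503527637/117605490 ≈ 30360.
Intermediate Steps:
a(R, B) = -2 (a(R, B) = -1*2 = -2)
(-129711 + (l(a((-5 - 3)², 16))/3026 + 1441/(-77730))) - 1*(-160071) = (-129711 + ((80 - 2)/3026 + 1441/(-77730))) - 1*(-160071) = (-129711 + (78*(1/3026) + 1441*(-1/77730))) + 160071 = (-129711 + (39/1513 - 1441/77730)) + 160071 = (-129711 + 851237/117605490) + 160071 = -15254724862153/117605490 + 160071 = 3570503527637/117605490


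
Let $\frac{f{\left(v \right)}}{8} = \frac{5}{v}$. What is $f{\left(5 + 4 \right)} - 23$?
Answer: $- \frac{167}{9} \approx -18.556$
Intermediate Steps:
$f{\left(v \right)} = \frac{40}{v}$ ($f{\left(v \right)} = 8 \frac{5}{v} = \frac{40}{v}$)
$f{\left(5 + 4 \right)} - 23 = \frac{40}{5 + 4} - 23 = \frac{40}{9} - 23 = - \frac{167}{9}$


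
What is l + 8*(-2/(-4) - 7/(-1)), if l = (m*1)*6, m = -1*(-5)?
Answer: 90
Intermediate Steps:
m = 5
l = 30 (l = (5*1)*6 = 5*6 = 30)
l + 8*(-2/(-4) - 7/(-1)) = 30 + 8*(-2/(-4) - 7/(-1)) = 30 + 8*(-2*(-¼) - 7*(-1)) = 30 + 8*(½ + 7) = 30 + 8*(15/2) = 30 + 60 = 90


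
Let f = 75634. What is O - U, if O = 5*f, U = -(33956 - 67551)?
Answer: 344575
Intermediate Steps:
U = 33595 (U = -1*(-33595) = 33595)
O = 378170 (O = 5*75634 = 378170)
O - U = 378170 - 1*33595 = 378170 - 33595 = 344575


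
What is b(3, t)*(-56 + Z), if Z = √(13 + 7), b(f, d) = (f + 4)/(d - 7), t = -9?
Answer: 49/2 - 7*√5/8 ≈ 22.543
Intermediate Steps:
b(f, d) = (4 + f)/(-7 + d)
Z = 2*√5 (Z = √20 = 2*√5 ≈ 4.4721)
b(3, t)*(-56 + Z) = ((4 + 3)/(-7 - 9))*(-56 + 2*√5) = (7/(-16))*(-56 + 2*√5) = (-1/16*7)*(-56 + 2*√5) = -7*(-56 + 2*√5)/16 = 49/2 - 7*√5/8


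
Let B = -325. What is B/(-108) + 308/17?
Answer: 38789/1836 ≈ 21.127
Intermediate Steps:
B/(-108) + 308/17 = -325/(-108) + 308/17 = -325*(-1/108) + 308*(1/17) = 325/108 + 308/17 = 38789/1836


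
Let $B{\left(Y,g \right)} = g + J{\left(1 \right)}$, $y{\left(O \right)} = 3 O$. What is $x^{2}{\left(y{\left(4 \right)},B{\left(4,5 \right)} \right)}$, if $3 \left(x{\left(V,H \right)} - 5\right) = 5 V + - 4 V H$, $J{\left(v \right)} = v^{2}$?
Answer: $5041$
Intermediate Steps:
$B{\left(Y,g \right)} = 1 + g$ ($B{\left(Y,g \right)} = g + 1^{2} = g + 1 = 1 + g$)
$x{\left(V,H \right)} = 5 + \frac{5 V}{3} - \frac{4 H V}{3}$ ($x{\left(V,H \right)} = 5 + \frac{5 V + - 4 V H}{3} = 5 + \frac{5 V - 4 H V}{3} = 5 - \left(- \frac{5 V}{3} + \frac{4 H V}{3}\right) = 5 + \frac{5 V}{3} - \frac{4 H V}{3}$)
$x^{2}{\left(y{\left(4 \right)},B{\left(4,5 \right)} \right)} = \left(5 + \frac{5 \cdot 3 \cdot 4}{3} - \frac{4 \left(1 + 5\right) 3 \cdot 4}{3}\right)^{2} = \left(5 + \frac{5}{3} \cdot 12 - 8 \cdot 12\right)^{2} = \left(5 + 20 - 96\right)^{2} = \left(-71\right)^{2} = 5041$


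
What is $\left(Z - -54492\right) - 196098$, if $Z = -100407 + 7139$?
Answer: $-234874$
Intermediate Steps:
$Z = -93268$
$\left(Z - -54492\right) - 196098 = \left(-93268 - -54492\right) - 196098 = \left(-93268 + 54492\right) - 196098 = -38776 - 196098 = -234874$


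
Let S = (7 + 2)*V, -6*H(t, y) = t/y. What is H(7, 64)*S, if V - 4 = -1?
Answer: -63/128 ≈ -0.49219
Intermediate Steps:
V = 3 (V = 4 - 1 = 3)
H(t, y) = -t/(6*y)
S = 27 (S = (7 + 2)*3 = 9*3 = 27)
H(7, 64)*S = -⅙*7/64*27 = -⅙*7*1/64*27 = -7/384*27 = -63/128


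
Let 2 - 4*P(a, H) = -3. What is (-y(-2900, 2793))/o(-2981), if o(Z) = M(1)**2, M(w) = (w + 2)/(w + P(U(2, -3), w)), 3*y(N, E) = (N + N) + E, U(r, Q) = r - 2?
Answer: 9021/16 ≈ 563.81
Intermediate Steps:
U(r, Q) = -2 + r
y(N, E) = E/3 + 2*N/3 (y(N, E) = ((N + N) + E)/3 = (2*N + E)/3 = (E + 2*N)/3 = E/3 + 2*N/3)
P(a, H) = 5/4 (P(a, H) = 1/2 - 1/4*(-3) = 1/2 + 3/4 = 5/4)
M(w) = (2 + w)/(5/4 + w) (M(w) = (w + 2)/(w + 5/4) = (2 + w)/(5/4 + w))
o(Z) = 16/9 (o(Z) = (4*(2 + 1)/(5 + 4*1))**2 = (4*3/(5 + 4))**2 = (4*3/9)**2 = (4*(1/9)*3)**2 = (4/3)**2 = 16/9)
(-y(-2900, 2793))/o(-2981) = (-((1/3)*2793 + (2/3)*(-2900)))/(16/9) = -(931 - 5800/3)*(9/16) = -1*(-3007/3)*(9/16) = (3007/3)*(9/16) = 9021/16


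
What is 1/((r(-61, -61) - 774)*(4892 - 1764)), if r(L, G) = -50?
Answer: -1/2577472 ≈ -3.8798e-7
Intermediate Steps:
1/((r(-61, -61) - 774)*(4892 - 1764)) = 1/((-50 - 774)*(4892 - 1764)) = 1/(-824*3128) = 1/(-2577472) = -1/2577472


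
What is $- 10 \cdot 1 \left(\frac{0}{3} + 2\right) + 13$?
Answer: $-7$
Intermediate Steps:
$- 10 \cdot 1 \left(\frac{0}{3} + 2\right) + 13 = - 10 \cdot 1 \left(0 \cdot \frac{1}{3} + 2\right) + 13 = - 10 \cdot 1 \left(0 + 2\right) + 13 = - 10 \cdot 1 \cdot 2 + 13 = \left(-10\right) 2 + 13 = -20 + 13 = -7$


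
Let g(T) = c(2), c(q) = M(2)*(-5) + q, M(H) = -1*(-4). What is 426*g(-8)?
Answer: -7668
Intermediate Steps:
M(H) = 4
c(q) = -20 + q (c(q) = 4*(-5) + q = -20 + q)
g(T) = -18 (g(T) = -20 + 2 = -18)
426*g(-8) = 426*(-18) = -7668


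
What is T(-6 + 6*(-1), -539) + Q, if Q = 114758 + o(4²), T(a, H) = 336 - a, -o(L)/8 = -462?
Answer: 118802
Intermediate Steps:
o(L) = 3696 (o(L) = -8*(-462) = 3696)
Q = 118454 (Q = 114758 + 3696 = 118454)
T(-6 + 6*(-1), -539) + Q = (336 - (-6 + 6*(-1))) + 118454 = (336 - (-6 - 6)) + 118454 = (336 - 1*(-12)) + 118454 = (336 + 12) + 118454 = 348 + 118454 = 118802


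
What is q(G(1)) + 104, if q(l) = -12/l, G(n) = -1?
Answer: 116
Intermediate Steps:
q(G(1)) + 104 = -12/(-1) + 104 = -12*(-1) + 104 = 12 + 104 = 116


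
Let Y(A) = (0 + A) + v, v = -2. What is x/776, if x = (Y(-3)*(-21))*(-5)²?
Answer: 2625/776 ≈ 3.3827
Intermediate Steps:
Y(A) = -2 + A (Y(A) = (0 + A) - 2 = A - 2 = -2 + A)
x = 2625 (x = ((-2 - 3)*(-21))*(-5)² = -5*(-21)*25 = 105*25 = 2625)
x/776 = 2625/776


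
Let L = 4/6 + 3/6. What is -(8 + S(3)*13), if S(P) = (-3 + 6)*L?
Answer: -107/2 ≈ -53.500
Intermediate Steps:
L = 7/6 (L = 4*(⅙) + 3*(⅙) = ⅔ + ½ = 7/6 ≈ 1.1667)
S(P) = 7/2 (S(P) = (-3 + 6)*(7/6) = 3*(7/6) = 7/2)
-(8 + S(3)*13) = -(8 + (7/2)*13) = -(8 + 91/2) = -1*107/2 = -107/2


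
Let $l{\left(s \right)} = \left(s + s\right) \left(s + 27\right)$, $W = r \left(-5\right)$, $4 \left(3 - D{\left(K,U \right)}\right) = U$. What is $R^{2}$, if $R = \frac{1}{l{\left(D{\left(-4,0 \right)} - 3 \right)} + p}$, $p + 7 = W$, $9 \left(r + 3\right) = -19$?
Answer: $\frac{81}{27889} \approx 0.0029044$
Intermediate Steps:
$r = - \frac{46}{9}$ ($r = -3 + \frac{1}{9} \left(-19\right) = -3 - \frac{19}{9} = - \frac{46}{9} \approx -5.1111$)
$D{\left(K,U \right)} = 3 - \frac{U}{4}$
$W = \frac{230}{9}$ ($W = \left(- \frac{46}{9}\right) \left(-5\right) = \frac{230}{9} \approx 25.556$)
$p = \frac{167}{9}$ ($p = -7 + \frac{230}{9} = \frac{167}{9} \approx 18.556$)
$l{\left(s \right)} = 2 s \left(27 + s\right)$
$R = \frac{9}{167}$ ($R = \frac{1}{2 \left(\left(3 - 0\right) - 3\right) \left(27 + \left(\left(3 - 0\right) - 3\right)\right) + \frac{167}{9}} = \frac{1}{2 \left(\left(3 + 0\right) - 3\right) \left(27 + \left(\left(3 + 0\right) - 3\right)\right) + \frac{167}{9}} = \frac{1}{2 \left(3 - 3\right) \left(27 + \left(3 - 3\right)\right) + \frac{167}{9}} = \frac{1}{2 \cdot 0 \left(27 + 0\right) + \frac{167}{9}} = \frac{1}{2 \cdot 0 \cdot 27 + \frac{167}{9}} = \frac{1}{0 + \frac{167}{9}} = \frac{1}{\frac{167}{9}} = \frac{9}{167} \approx 0.053892$)
$R^{2} = \left(\frac{9}{167}\right)^{2} = \frac{81}{27889}$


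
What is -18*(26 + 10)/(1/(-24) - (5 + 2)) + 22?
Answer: 19270/169 ≈ 114.02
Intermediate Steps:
-18*(26 + 10)/(1/(-24) - (5 + 2)) + 22 = -648/(-1/24 - 1*7) + 22 = -648/(-1/24 - 7) + 22 = -648/(-169/24) + 22 = -648*(-24)/169 + 22 = -18*(-864/169) + 22 = 15552/169 + 22 = 19270/169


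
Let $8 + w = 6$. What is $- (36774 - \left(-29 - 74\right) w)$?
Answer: $-36568$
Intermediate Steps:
$w = -2$ ($w = -8 + 6 = -2$)
$- (36774 - \left(-29 - 74\right) w) = - (36774 - \left(-29 - 74\right) \left(-2\right)) = - (36774 - \left(-103\right) \left(-2\right)) = - (36774 - 206) = \left(-1\right) 36568 = -36568$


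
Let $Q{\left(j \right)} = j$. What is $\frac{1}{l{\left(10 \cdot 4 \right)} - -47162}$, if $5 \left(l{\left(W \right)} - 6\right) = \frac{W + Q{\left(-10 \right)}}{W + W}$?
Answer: $\frac{40}{1886723} \approx 2.1201 \cdot 10^{-5}$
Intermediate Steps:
$l{\left(W \right)} = 6 + \frac{-10 + W}{10 W}$ ($l{\left(W \right)} = 6 + \frac{\left(W - 10\right) \frac{1}{W + W}}{5} = 6 + \frac{\left(-10 + W\right) \frac{1}{2 W}}{5} = 6 + \frac{\frac{1}{2} \frac{1}{W} \left(-10 + W\right)}{5} = 6 + \frac{-10 + W}{10 W}$)
$\frac{1}{l{\left(10 \cdot 4 \right)} - -47162} = \frac{1}{\left(\frac{61}{10} - \frac{1}{10 \cdot 4}\right) - -47162} = \frac{1}{\left(\frac{61}{10} - \frac{1}{40}\right) + 47162} = \frac{1}{\frac{243}{40} + 47162} = \frac{1}{\frac{1886723}{40}} = \frac{40}{1886723}$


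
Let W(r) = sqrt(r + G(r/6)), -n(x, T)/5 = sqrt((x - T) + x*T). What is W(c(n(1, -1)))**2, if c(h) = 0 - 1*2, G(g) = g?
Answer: -7/3 ≈ -2.3333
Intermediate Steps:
n(x, T) = -5*sqrt(x - T + T*x) (n(x, T) = -5*sqrt((x - T) + x*T) = -5*sqrt((x - T) + T*x) = -5*sqrt(x - T + T*x))
c(h) = -2 (c(h) = 0 - 2 = -2)
W(r) = sqrt(42)*sqrt(r)/6 (W(r) = sqrt(r + r/6) = sqrt(7*r/6) = sqrt(42)*sqrt(r)/6)
W(c(n(1, -1)))**2 = (sqrt(42)*sqrt(-2)/6)**2 = (sqrt(42)*(I*sqrt(2))/6)**2 = (I*sqrt(21)/3)**2 = -7/3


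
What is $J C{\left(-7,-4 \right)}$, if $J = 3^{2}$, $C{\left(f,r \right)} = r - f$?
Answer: $27$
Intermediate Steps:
$J = 9$
$J C{\left(-7,-4 \right)} = 9 \left(-4 - -7\right) = 9 \left(-4 + 7\right) = 9 \cdot 3 = 27$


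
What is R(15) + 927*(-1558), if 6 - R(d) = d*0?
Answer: -1444260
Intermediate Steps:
R(d) = 6 (R(d) = 6 - d*0 = 6 - 1*0 = 6 + 0 = 6)
R(15) + 927*(-1558) = 6 + 927*(-1558) = 6 - 1444266 = -1444260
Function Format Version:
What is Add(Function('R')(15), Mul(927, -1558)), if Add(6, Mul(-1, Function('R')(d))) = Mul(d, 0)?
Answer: -1444260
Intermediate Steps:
Function('R')(d) = 6 (Function('R')(d) = Add(6, Mul(-1, Mul(d, 0))) = Add(6, Mul(-1, 0)) = Add(6, 0) = 6)
Add(Function('R')(15), Mul(927, -1558)) = Add(6, Mul(927, -1558)) = Add(6, -1444266) = -1444260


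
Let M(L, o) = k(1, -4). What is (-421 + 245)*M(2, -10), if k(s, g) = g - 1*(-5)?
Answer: -176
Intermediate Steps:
k(s, g) = 5 + g (k(s, g) = g + 5 = 5 + g)
M(L, o) = 1 (M(L, o) = 5 - 4 = 1)
(-421 + 245)*M(2, -10) = (-421 + 245)*1 = -176*1 = -176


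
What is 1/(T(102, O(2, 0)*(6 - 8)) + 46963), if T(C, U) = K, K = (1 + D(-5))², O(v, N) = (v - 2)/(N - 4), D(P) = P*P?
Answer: 1/47639 ≈ 2.0991e-5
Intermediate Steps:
D(P) = P²
O(v, N) = (-2 + v)/(-4 + N)
K = 676 (K = (1 + (-5)²)² = (1 + 25)² = 26² = 676)
T(C, U) = 676
1/(T(102, O(2, 0)*(6 - 8)) + 46963) = 1/(676 + 46963) = 1/47639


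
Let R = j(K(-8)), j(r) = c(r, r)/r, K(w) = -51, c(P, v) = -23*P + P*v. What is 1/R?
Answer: -1/74 ≈ -0.013514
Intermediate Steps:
j(r) = -23 + r (j(r) = (r*(-23 + r))/r = -23 + r)
R = -74 (R = -23 - 51 = -74)
1/R = 1/(-74) = -1/74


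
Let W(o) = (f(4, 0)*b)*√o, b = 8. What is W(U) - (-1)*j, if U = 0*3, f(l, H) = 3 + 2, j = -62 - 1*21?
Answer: -83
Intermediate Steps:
j = -83 (j = -62 - 21 = -83)
f(l, H) = 5
U = 0
W(o) = 40*√o (W(o) = (5*8)*√o = 40*√o)
W(U) - (-1)*j = 40*√0 - (-1)*(-83) = 40*0 - 1*83 = 0 - 83 = -83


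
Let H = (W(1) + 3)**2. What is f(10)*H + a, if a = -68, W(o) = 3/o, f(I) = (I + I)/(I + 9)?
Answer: -572/19 ≈ -30.105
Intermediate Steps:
f(I) = 2*I/(9 + I) (f(I) = (2*I)/(9 + I) = 2*I/(9 + I))
H = 36 (H = (3/1 + 3)**2 = (3*1 + 3)**2 = (3 + 3)**2 = 6**2 = 36)
f(10)*H + a = (2*10/(9 + 10))*36 - 68 = (2*10/19)*36 - 68 = (2*10*(1/19))*36 - 68 = (20/19)*36 - 68 = 720/19 - 68 = -572/19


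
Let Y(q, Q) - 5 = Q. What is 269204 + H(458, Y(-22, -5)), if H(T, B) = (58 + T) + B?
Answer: 269720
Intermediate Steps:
Y(q, Q) = 5 + Q
H(T, B) = 58 + B + T
269204 + H(458, Y(-22, -5)) = 269204 + (58 + (5 - 5) + 458) = 269204 + (58 + 0 + 458) = 269204 + 516 = 269720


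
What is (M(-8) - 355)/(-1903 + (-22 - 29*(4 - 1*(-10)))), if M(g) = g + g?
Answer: 53/333 ≈ 0.15916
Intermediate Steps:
M(g) = 2*g
(M(-8) - 355)/(-1903 + (-22 - 29*(4 - 1*(-10)))) = (2*(-8) - 355)/(-1903 + (-22 - 29*(4 - 1*(-10)))) = (-16 - 355)/(-1903 + (-22 - 29*(4 + 10))) = -371/(-1903 + (-22 - 29*14)) = -371/(-1903 + (-22 - 406)) = -371/(-1903 - 428) = -371/(-2331) = -371*(-1/2331) = 53/333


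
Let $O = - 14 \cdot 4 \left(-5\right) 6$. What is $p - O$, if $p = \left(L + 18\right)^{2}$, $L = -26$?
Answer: $-1616$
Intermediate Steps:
$p = 64$ ($p = \left(-26 + 18\right)^{2} = \left(-8\right)^{2} = 64$)
$O = 1680$ ($O = \left(-14\right) \left(-20\right) 6 = 280 \cdot 6 = 1680$)
$p - O = 64 - 1680 = -1616$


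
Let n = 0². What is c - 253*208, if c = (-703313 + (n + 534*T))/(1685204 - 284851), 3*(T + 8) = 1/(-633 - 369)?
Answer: -36920134812446/701576853 ≈ -52625.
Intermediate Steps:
n = 0
T = -24049/3006 (T = -8 + 1/(3*(-633 - 369)) = -8 + (⅓)/(-1002) = -8 + (⅓)*(-1/1002) = -8 - 1/3006 = -24049/3006 ≈ -8.0003)
c = -354500174/701576853 (c = (-703313 + (0 + 534*(-24049/3006)))/(1685204 - 284851) = (-703313 + (0 - 2140361/501))/1400353 = (-703313 - 2140361/501)*(1/1400353) = -354500174/501*1/1400353 = -354500174/701576853 ≈ -0.50529)
c - 253*208 = -354500174/701576853 - 253*208 = -354500174/701576853 - 1*52624 = -354500174/701576853 - 52624 = -36920134812446/701576853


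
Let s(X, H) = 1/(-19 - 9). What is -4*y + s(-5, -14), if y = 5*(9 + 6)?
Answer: -8401/28 ≈ -300.04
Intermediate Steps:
s(X, H) = -1/28 (s(X, H) = 1/(-28) = -1/28)
y = 75 (y = 5*15 = 75)
-4*y + s(-5, -14) = -4*75 - 1/28 = -300 - 1/28 = -8401/28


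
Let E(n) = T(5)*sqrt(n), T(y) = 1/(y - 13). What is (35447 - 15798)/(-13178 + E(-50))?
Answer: -8285904704/5557109913 + 392980*I*sqrt(2)/5557109913 ≈ -1.491 + 0.00010001*I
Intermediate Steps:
T(y) = 1/(-13 + y)
E(n) = -sqrt(n)/8 (E(n) = sqrt(n)/(-13 + 5) = sqrt(n)/(-8) = -sqrt(n)/8)
(35447 - 15798)/(-13178 + E(-50)) = (35447 - 15798)/(-13178 - 5*I*sqrt(2)/8) = 19649/(-13178 - 5*I*sqrt(2)/8)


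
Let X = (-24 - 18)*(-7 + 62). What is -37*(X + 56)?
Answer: 83398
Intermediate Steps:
X = -2310 (X = -42*55 = -2310)
-37*(X + 56) = -37*(-2310 + 56) = -37*(-2254) = 83398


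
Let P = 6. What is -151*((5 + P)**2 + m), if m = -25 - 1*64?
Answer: -4832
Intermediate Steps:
m = -89 (m = -25 - 64 = -89)
-151*((5 + P)**2 + m) = -151*((5 + 6)**2 - 89) = -151*(11**2 - 89) = -151*(121 - 89) = -151*32 = -4832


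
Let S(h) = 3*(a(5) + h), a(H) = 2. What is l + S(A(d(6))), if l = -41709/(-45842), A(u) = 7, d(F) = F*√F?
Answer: 1279443/45842 ≈ 27.910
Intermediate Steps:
d(F) = F^(3/2)
S(h) = 6 + 3*h (S(h) = 3*(2 + h) = 6 + 3*h)
l = 41709/45842 (l = -41709*(-1/45842) = 41709/45842 ≈ 0.90984)
l + S(A(d(6))) = 41709/45842 + (6 + 3*7) = 41709/45842 + (6 + 21) = 41709/45842 + 27 = 1279443/45842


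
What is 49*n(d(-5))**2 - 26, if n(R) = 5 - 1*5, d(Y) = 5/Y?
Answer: -26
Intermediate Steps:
n(R) = 0 (n(R) = 5 - 5 = 0)
49*n(d(-5))**2 - 26 = 49*0**2 - 26 = 49*0 - 26 = 0 - 26 = -26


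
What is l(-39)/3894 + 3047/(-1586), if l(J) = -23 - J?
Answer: -5919821/3087942 ≈ -1.9171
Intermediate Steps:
l(-39)/3894 + 3047/(-1586) = (-23 - 1*(-39))/3894 + 3047/(-1586) = (-23 + 39)*(1/3894) + 3047*(-1/1586) = 16*(1/3894) - 3047/1586 = 8/1947 - 3047/1586 = -5919821/3087942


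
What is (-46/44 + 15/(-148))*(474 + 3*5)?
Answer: -912963/1628 ≈ -560.79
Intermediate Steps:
(-46/44 + 15/(-148))*(474 + 3*5) = (-46*1/44 + 15*(-1/148))*(474 + 15) = (-23/22 - 15/148)*489 = -1867/1628*489 = -912963/1628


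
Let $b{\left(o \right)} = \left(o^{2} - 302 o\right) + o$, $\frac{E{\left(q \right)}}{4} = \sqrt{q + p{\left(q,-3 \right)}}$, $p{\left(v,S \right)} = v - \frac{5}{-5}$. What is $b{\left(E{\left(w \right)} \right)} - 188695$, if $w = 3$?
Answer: $-188583 - 1204 \sqrt{7} \approx -1.9177 \cdot 10^{5}$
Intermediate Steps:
$p{\left(v,S \right)} = 1 + v$ ($p{\left(v,S \right)} = v - -1 = v + 1 = 1 + v$)
$E{\left(q \right)} = 4 \sqrt{1 + 2 q}$ ($E{\left(q \right)} = 4 \sqrt{q + \left(1 + q\right)} = 4 \sqrt{1 + 2 q}$)
$b{\left(o \right)} = o^{2} - 301 o$
$b{\left(E{\left(w \right)} \right)} - 188695 = 4 \sqrt{1 + 2 \cdot 3} \left(-301 + 4 \sqrt{1 + 2 \cdot 3}\right) - 188695 = 4 \sqrt{1 + 6} \left(-301 + 4 \sqrt{1 + 6}\right) - 188695 = 4 \sqrt{7} \left(-301 + 4 \sqrt{7}\right) - 188695 = -188695 + 4 \sqrt{7} \left(-301 + 4 \sqrt{7}\right)$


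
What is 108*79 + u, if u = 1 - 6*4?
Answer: 8509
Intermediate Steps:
u = -23 (u = 1 - 24 = -23)
108*79 + u = 108*79 - 23 = 8532 - 23 = 8509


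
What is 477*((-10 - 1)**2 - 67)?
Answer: 25758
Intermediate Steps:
477*((-10 - 1)**2 - 67) = 477*((-11)**2 - 67) = 477*(121 - 67) = 477*54 = 25758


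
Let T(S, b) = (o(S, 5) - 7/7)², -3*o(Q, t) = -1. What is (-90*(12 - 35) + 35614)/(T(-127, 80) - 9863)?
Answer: -339156/88763 ≈ -3.8209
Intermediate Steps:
o(Q, t) = ⅓ (o(Q, t) = -⅓*(-1) = ⅓)
T(S, b) = 4/9 (T(S, b) = (⅓ - 7/7)² = (⅓ - 7*⅐)² = (⅓ - 1)² = (-⅔)² = 4/9)
(-90*(12 - 35) + 35614)/(T(-127, 80) - 9863) = (-90*(12 - 35) + 35614)/(4/9 - 9863) = (-90*(-23) + 35614)/(-88763/9) = (2070 + 35614)*(-9/88763) = 37684*(-9/88763) = -339156/88763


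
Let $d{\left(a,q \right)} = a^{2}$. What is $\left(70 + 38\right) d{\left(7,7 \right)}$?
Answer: $5292$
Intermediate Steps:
$\left(70 + 38\right) d{\left(7,7 \right)} = \left(70 + 38\right) 7^{2} = 108 \cdot 49 = 5292$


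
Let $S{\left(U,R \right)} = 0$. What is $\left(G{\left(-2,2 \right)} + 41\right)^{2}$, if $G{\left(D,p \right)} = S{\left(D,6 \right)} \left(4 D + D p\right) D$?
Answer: $1681$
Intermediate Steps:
$G{\left(D,p \right)} = 0$ ($G{\left(D,p \right)} = 0 \left(4 D + D p\right) D = 0 D \left(4 D + D p\right) = 0$)
$\left(G{\left(-2,2 \right)} + 41\right)^{2} = \left(0 + 41\right)^{2} = 41^{2} = 1681$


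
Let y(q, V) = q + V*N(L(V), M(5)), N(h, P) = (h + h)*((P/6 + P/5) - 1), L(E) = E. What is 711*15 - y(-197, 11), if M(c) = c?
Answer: 31981/3 ≈ 10660.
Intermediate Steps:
N(h, P) = 2*h*(-1 + 11*P/30) (N(h, P) = (2*h)*((P*(⅙) + P*(⅕)) - 1) = (2*h)*((P/6 + P/5) - 1) = (2*h)*(11*P/30 - 1) = (2*h)*(-1 + 11*P/30) = 2*h*(-1 + 11*P/30))
y(q, V) = q + 5*V²/3 (y(q, V) = q + V*(V*(-30 + 11*5)/15) = q + V*(V*(-30 + 55)/15) = q + V*((1/15)*V*25) = q + V*(5*V/3) = q + 5*V²/3)
711*15 - y(-197, 11) = 711*15 - (-197 + (5/3)*11²) = 10665 - (-197 + (5/3)*121) = 10665 - (-197 + 605/3) = 10665 - 1*14/3 = 10665 - 14/3 = 31981/3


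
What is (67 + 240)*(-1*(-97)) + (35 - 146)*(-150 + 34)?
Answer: 42655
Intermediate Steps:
(67 + 240)*(-1*(-97)) + (35 - 146)*(-150 + 34) = 307*97 - 111*(-116) = 29779 + 12876 = 42655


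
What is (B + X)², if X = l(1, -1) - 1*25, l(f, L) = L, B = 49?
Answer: 529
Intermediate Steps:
X = -26 (X = -1 - 1*25 = -1 - 25 = -26)
(B + X)² = (49 - 26)² = 23² = 529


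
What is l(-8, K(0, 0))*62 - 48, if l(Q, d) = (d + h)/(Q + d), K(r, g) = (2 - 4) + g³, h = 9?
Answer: -457/5 ≈ -91.400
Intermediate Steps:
K(r, g) = -2 + g³
l(Q, d) = (9 + d)/(Q + d) (l(Q, d) = (d + 9)/(Q + d) = (9 + d)/(Q + d))
l(-8, K(0, 0))*62 - 48 = ((9 + (-2 + 0³))/(-8 + (-2 + 0³)))*62 - 48 = ((9 + (-2 + 0))/(-8 + (-2 + 0)))*62 - 48 = ((9 - 2)/(-8 - 2))*62 - 48 = (7/(-10))*62 - 48 = -⅒*7*62 - 48 = -7/10*62 - 48 = -217/5 - 48 = -457/5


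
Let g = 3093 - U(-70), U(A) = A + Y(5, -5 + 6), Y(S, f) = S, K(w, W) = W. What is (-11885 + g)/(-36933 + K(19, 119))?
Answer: 8727/36814 ≈ 0.23706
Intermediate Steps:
U(A) = 5 + A (U(A) = A + 5 = 5 + A)
g = 3158 (g = 3093 - (5 - 70) = 3093 - 1*(-65) = 3093 + 65 = 3158)
(-11885 + g)/(-36933 + K(19, 119)) = (-11885 + 3158)/(-36933 + 119) = -8727/(-36814) = -8727*(-1/36814) = 8727/36814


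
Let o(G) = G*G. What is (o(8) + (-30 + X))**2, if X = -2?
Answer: 1024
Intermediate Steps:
o(G) = G**2
(o(8) + (-30 + X))**2 = (8**2 + (-30 - 2))**2 = (64 - 32)**2 = 32**2 = 1024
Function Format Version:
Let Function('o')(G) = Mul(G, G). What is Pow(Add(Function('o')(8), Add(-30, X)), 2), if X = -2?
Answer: 1024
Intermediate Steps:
Function('o')(G) = Pow(G, 2)
Pow(Add(Function('o')(8), Add(-30, X)), 2) = Pow(Add(Pow(8, 2), Add(-30, -2)), 2) = Pow(Add(64, -32), 2) = Pow(32, 2) = 1024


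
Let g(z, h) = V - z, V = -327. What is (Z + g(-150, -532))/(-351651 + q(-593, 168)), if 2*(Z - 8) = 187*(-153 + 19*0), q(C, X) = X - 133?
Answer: 28949/703232 ≈ 0.041166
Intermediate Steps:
q(C, X) = -133 + X
g(z, h) = -327 - z
Z = -28595/2 (Z = 8 + (187*(-153 + 19*0))/2 = 8 + (187*(-153 + 0))/2 = 8 + (187*(-153))/2 = 8 + (1/2)*(-28611) = 8 - 28611/2 = -28595/2 ≈ -14298.)
(Z + g(-150, -532))/(-351651 + q(-593, 168)) = (-28595/2 + (-327 - 1*(-150)))/(-351651 + (-133 + 168)) = (-28595/2 + (-327 + 150))/(-351651 + 35) = (-28595/2 - 177)/(-351616) = -28949/2*(-1/351616) = 28949/703232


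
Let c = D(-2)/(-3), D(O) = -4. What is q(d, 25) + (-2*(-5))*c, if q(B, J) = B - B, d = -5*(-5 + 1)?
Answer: 40/3 ≈ 13.333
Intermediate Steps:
c = 4/3 (c = -4/(-3) = -4*(-⅓) = 4/3 ≈ 1.3333)
d = 20 (d = -5*(-4) = 20)
q(B, J) = 0
q(d, 25) + (-2*(-5))*c = 0 - 2*(-5)*(4/3) = 0 + 10*(4/3) = 0 + 40/3 = 40/3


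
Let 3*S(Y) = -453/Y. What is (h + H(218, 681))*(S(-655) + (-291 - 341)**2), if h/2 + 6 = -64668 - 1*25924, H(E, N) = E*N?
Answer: -8565009550798/655 ≈ -1.3076e+10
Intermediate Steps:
S(Y) = -151/Y (S(Y) = (-453/Y)/3 = -151/Y)
h = -181196 (h = -12 + 2*(-64668 - 1*25924) = -12 + 2*(-64668 - 25924) = -12 + 2*(-90592) = -12 - 181184 = -181196)
(h + H(218, 681))*(S(-655) + (-291 - 341)**2) = (-181196 + 218*681)*(-151/(-655) + (-291 - 341)**2) = (-181196 + 148458)*(-151*(-1/655) + (-632)**2) = -32738*(151/655 + 399424) = -32738*261622871/655 = -8565009550798/655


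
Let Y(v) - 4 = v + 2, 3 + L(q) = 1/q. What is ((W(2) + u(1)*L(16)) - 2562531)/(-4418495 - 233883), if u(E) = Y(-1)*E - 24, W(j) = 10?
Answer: 40999443/74438048 ≈ 0.55079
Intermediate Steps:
L(q) = -3 + 1/q
Y(v) = 6 + v (Y(v) = 4 + (v + 2) = 4 + (2 + v) = 6 + v)
u(E) = -24 + 5*E (u(E) = (6 - 1)*E - 24 = 5*E - 24 = -24 + 5*E)
((W(2) + u(1)*L(16)) - 2562531)/(-4418495 - 233883) = ((10 + (-24 + 5*1)*(-3 + 1/16)) - 2562531)/(-4418495 - 233883) = ((10 + (-24 + 5)*(-3 + 1/16)) - 2562531)/(-4652378) = ((10 - 19*(-47/16)) - 2562531)*(-1/4652378) = ((10 + 893/16) - 2562531)*(-1/4652378) = (1053/16 - 2562531)*(-1/4652378) = -40999443/16*(-1/4652378) = 40999443/74438048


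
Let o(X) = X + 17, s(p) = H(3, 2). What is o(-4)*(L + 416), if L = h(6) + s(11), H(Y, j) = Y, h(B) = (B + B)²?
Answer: 7319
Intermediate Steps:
h(B) = 4*B² (h(B) = (2*B)² = 4*B²)
s(p) = 3
o(X) = 17 + X
L = 147 (L = 4*6² + 3 = 4*36 + 3 = 144 + 3 = 147)
o(-4)*(L + 416) = (17 - 4)*(147 + 416) = 13*563 = 7319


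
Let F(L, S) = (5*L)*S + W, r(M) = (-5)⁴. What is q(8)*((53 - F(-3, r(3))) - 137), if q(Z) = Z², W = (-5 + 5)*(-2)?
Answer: 594624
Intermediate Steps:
W = 0 (W = 0*(-2) = 0)
r(M) = 625
F(L, S) = 5*L*S (F(L, S) = (5*L)*S + 0 = 5*L*S + 0 = 5*L*S)
q(8)*((53 - F(-3, r(3))) - 137) = 8²*((53 - 5*(-3)*625) - 137) = 64*((53 - 1*(-9375)) - 137) = 64*((53 + 9375) - 137) = 64*(9428 - 137) = 64*9291 = 594624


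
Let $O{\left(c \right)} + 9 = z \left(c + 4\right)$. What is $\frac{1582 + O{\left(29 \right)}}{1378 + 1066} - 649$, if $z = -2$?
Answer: $- \frac{1584649}{2444} \approx -648.38$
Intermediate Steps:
$O{\left(c \right)} = -17 - 2 c$ ($O{\left(c \right)} = -9 - 2 \left(c + 4\right) = -9 - 2 \left(4 + c\right) = -9 - \left(8 + 2 c\right) = -17 - 2 c$)
$\frac{1582 + O{\left(29 \right)}}{1378 + 1066} - 649 = \frac{1582 - 75}{1378 + 1066} - 649 = \frac{1582 - 75}{2444} - 649 = \left(1582 - 75\right) \frac{1}{2444} - 649 = 1507 \cdot \frac{1}{2444} - 649 = \frac{1507}{2444} - 649 = - \frac{1584649}{2444}$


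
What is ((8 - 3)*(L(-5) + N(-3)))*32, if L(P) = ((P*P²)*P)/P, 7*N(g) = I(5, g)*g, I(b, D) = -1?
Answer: -139520/7 ≈ -19931.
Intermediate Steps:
N(g) = -g/7 (N(g) = (-g)/7 = -g/7)
L(P) = P³ (L(P) = (P³*P)/P = P⁴/P = P³)
((8 - 3)*(L(-5) + N(-3)))*32 = ((8 - 3)*((-5)³ - ⅐*(-3)))*32 = (5*(-125 + 3/7))*32 = (5*(-872/7))*32 = -4360/7*32 = -139520/7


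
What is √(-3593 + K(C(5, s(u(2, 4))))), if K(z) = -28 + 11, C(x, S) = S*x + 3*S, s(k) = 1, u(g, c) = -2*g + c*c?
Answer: 19*I*√10 ≈ 60.083*I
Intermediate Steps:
u(g, c) = c² - 2*g (u(g, c) = -2*g + c² = c² - 2*g)
C(x, S) = 3*S + S*x
K(z) = -17
√(-3593 + K(C(5, s(u(2, 4))))) = √(-3593 - 17) = √(-3610) = 19*I*√10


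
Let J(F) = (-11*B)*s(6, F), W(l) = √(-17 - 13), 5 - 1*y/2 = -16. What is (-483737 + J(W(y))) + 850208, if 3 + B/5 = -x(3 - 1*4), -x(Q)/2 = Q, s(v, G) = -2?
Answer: 365921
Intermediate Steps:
x(Q) = -2*Q
y = 42 (y = 10 - 2*(-16) = 10 + 32 = 42)
B = -25 (B = -15 + 5*(-(-2)*(3 - 1*4)) = -15 + 5*(-(-2)*(3 - 4)) = -15 + 5*(-(-2)*(-1)) = -15 + 5*(-1*2) = -15 + 5*(-2) = -15 - 10 = -25)
W(l) = I*√30 (W(l) = √(-30) = I*√30)
J(F) = -550 (J(F) = -11*(-25)*(-2) = 275*(-2) = -550)
(-483737 + J(W(y))) + 850208 = (-483737 - 550) + 850208 = -484287 + 850208 = 365921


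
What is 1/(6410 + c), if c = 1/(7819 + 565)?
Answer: 8384/53741441 ≈ 0.00015601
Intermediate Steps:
c = 1/8384 ≈ 0.00011927
1/(6410 + c) = 1/(6410 + 1/8384) = 1/(53741441/8384) = 8384/53741441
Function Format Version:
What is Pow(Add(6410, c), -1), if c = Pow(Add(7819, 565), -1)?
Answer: Rational(8384, 53741441) ≈ 0.00015601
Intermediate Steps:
c = Rational(1, 8384) (c = Pow(8384, -1) = Rational(1, 8384) ≈ 0.00011927)
Pow(Add(6410, c), -1) = Pow(Add(6410, Rational(1, 8384)), -1) = Pow(Rational(53741441, 8384), -1) = Rational(8384, 53741441)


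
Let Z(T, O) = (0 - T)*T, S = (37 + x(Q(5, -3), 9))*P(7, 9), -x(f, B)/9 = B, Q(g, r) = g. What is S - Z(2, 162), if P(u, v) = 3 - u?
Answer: 180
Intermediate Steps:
x(f, B) = -9*B
S = 176 (S = (37 - 9*9)*(3 - 1*7) = (37 - 81)*(3 - 7) = -44*(-4) = 176)
Z(T, O) = -T**2 (Z(T, O) = (-T)*T = -T**2)
S - Z(2, 162) = 176 - (-1)*2**2 = 176 - (-1)*4 = 176 - 1*(-4) = 176 + 4 = 180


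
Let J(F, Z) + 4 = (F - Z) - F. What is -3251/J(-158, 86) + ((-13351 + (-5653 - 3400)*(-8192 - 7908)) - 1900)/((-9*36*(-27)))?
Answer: 730270231/43740 ≈ 16696.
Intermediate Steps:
J(F, Z) = -4 - Z (J(F, Z) = -4 + ((F - Z) - F) = -4 - Z)
-3251/J(-158, 86) + ((-13351 + (-5653 - 3400)*(-8192 - 7908)) - 1900)/((-9*36*(-27))) = -3251/(-4 - 1*86) + ((-13351 + (-5653 - 3400)*(-8192 - 7908)) - 1900)/((-9*36*(-27))) = -3251/(-4 - 86) + ((-13351 - 9053*(-16100)) - 1900)/((-324*(-27))) = -3251/(-90) + ((-13351 + 145753300) - 1900)/8748 = -3251*(-1/90) + (145739949 - 1900)*(1/8748) = 3251/90 + 145738049*(1/8748) = 3251/90 + 145738049/8748 = 730270231/43740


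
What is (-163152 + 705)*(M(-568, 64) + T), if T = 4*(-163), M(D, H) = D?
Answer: 198185340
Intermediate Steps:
T = -652
(-163152 + 705)*(M(-568, 64) + T) = (-163152 + 705)*(-568 - 652) = -162447*(-1220) = 198185340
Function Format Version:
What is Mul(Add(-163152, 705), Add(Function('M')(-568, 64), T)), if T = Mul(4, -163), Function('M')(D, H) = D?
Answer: 198185340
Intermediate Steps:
T = -652
Mul(Add(-163152, 705), Add(Function('M')(-568, 64), T)) = Mul(Add(-163152, 705), Add(-568, -652)) = Mul(-162447, -1220) = 198185340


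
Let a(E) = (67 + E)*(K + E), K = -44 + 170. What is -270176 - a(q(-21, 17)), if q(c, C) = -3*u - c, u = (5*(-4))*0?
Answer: -283112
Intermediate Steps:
u = 0 (u = -20*0 = 0)
K = 126
q(c, C) = -c (q(c, C) = -3*0 - c = 0 - c = -c)
a(E) = (67 + E)*(126 + E)
-270176 - a(q(-21, 17)) = -270176 - (8442 + (-1*(-21))² + 193*(-1*(-21))) = -270176 - (8442 + 21² + 193*21) = -270176 - (8442 + 441 + 4053) = -270176 - 1*12936 = -270176 - 12936 = -283112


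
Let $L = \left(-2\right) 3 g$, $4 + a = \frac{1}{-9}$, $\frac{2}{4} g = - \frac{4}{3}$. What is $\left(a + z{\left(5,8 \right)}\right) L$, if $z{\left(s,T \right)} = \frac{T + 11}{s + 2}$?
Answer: $- \frac{1408}{63} \approx -22.349$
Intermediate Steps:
$g = - \frac{8}{3}$ ($g = 2 \left(- \frac{4}{3}\right) = - \frac{8}{3} \approx -2.6667$)
$a = - \frac{37}{9}$ ($a = -4 + \frac{1}{-9} = -4 - \frac{1}{9} = - \frac{37}{9} \approx -4.1111$)
$z{\left(s,T \right)} = \frac{11 + T}{2 + s}$
$L = 16$ ($L = \left(-2\right) 3 \left(- \frac{8}{3}\right) = \left(-6\right) \left(- \frac{8}{3}\right) = 16$)
$\left(a + z{\left(5,8 \right)}\right) L = \left(- \frac{37}{9} + \frac{11 + 8}{2 + 5}\right) 16 = \left(- \frac{37}{9} + \frac{1}{7} \cdot 19\right) 16 = \left(- \frac{37}{9} + \frac{19}{7}\right) 16 = \left(- \frac{88}{63}\right) 16 = - \frac{1408}{63}$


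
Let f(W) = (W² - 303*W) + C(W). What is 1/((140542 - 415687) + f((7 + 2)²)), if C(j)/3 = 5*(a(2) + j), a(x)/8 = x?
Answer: -1/291672 ≈ -3.4285e-6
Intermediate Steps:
a(x) = 8*x
C(j) = 240 + 15*j (C(j) = 3*(5*(8*2 + j)) = 3*(5*(16 + j)) = 3*(80 + 5*j) = 240 + 15*j)
f(W) = 240 + W² - 288*W (f(W) = (W² - 303*W) + (240 + 15*W) = 240 + W² - 288*W)
1/((140542 - 415687) + f((7 + 2)²)) = 1/((140542 - 415687) + (240 + ((7 + 2)²)² - 288*(7 + 2)²)) = 1/(-275145 + (240 + (9²)² - 288*9²)) = 1/(-275145 + (240 + 81² - 288*81)) = 1/(-275145 + (240 + 6561 - 23328)) = 1/(-275145 - 16527) = 1/(-291672) = -1/291672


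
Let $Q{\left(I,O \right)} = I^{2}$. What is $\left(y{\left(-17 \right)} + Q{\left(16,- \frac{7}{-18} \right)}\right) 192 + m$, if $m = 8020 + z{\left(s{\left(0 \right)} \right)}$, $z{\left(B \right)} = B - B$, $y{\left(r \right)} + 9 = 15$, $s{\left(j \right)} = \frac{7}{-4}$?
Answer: $58324$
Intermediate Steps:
$s{\left(j \right)} = - \frac{7}{4}$ ($s{\left(j \right)} = 7 \left(- \frac{1}{4}\right) = - \frac{7}{4}$)
$y{\left(r \right)} = 6$ ($y{\left(r \right)} = -9 + 15 = 6$)
$z{\left(B \right)} = 0$
$m = 8020$ ($m = 8020 + 0 = 8020$)
$\left(y{\left(-17 \right)} + Q{\left(16,- \frac{7}{-18} \right)}\right) 192 + m = \left(6 + 16^{2}\right) 192 + 8020 = \left(6 + 256\right) 192 + 8020 = 262 \cdot 192 + 8020 = 50304 + 8020 = 58324$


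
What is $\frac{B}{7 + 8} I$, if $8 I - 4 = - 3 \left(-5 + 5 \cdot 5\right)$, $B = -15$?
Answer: $7$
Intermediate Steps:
$I = -7$ ($I = \frac{1}{2} + \frac{\left(-3\right) \left(-5 + 5 \cdot 5\right)}{8} = \frac{1}{2} + \frac{\left(-3\right) \left(-5 + 25\right)}{8} = \frac{1}{2} + \frac{\left(-3\right) 20}{8} = \frac{1}{2} + \frac{1}{8} \left(-60\right) = \frac{1}{2} - \frac{15}{2} = -7$)
$\frac{B}{7 + 8} I = \frac{1}{7 + 8} \left(-15\right) \left(-7\right) = \frac{1}{15} \left(-15\right) \left(-7\right) = \left(-1\right) \left(-7\right) = 7$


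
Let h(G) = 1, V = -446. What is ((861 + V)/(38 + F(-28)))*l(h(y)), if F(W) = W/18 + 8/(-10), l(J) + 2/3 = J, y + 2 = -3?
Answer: 6225/1604 ≈ 3.8809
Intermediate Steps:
y = -5 (y = -2 - 3 = -5)
l(J) = -⅔ + J
F(W) = -⅘ + W/18 (F(W) = W*(1/18) + 8*(-⅒) = W/18 - ⅘ = -⅘ + W/18)
((861 + V)/(38 + F(-28)))*l(h(y)) = ((861 - 446)/(38 + (-⅘ + (1/18)*(-28))))*(-⅔ + 1) = (415/(38 + (-⅘ - 14/9)))*(⅓) = (415/(38 - 106/45))*(⅓) = (415/(1604/45))*(⅓) = (415*(45/1604))*(⅓) = (18675/1604)*(⅓) = 6225/1604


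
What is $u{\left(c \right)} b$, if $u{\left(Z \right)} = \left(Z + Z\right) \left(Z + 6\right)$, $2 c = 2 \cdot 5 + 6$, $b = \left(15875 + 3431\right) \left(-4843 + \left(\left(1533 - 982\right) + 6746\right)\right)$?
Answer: $10612430976$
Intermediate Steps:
$b = 47376924$ ($b = 19306 \left(-4843 + \left(551 + 6746\right)\right) = 19306 \left(-4843 + 7297\right) = 19306 \cdot 2454 = 47376924$)
$c = 8$ ($c = \frac{2 \cdot 5 + 6}{2} = \frac{10 + 6}{2} = \frac{1}{2} \cdot 16 = 8$)
$u{\left(Z \right)} = 2 Z \left(6 + Z\right)$
$u{\left(c \right)} b = 2 \cdot 8 \left(6 + 8\right) 47376924 = 2 \cdot 8 \cdot 14 \cdot 47376924 = 224 \cdot 47376924 = 10612430976$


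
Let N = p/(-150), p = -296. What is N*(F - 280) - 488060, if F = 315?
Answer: -7319864/15 ≈ -4.8799e+5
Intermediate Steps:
N = 148/75 (N = -296/(-150) = -296*(-1/150) = 148/75 ≈ 1.9733)
N*(F - 280) - 488060 = 148*(315 - 280)/75 - 488060 = (148/75)*35 - 488060 = 1036/15 - 488060 = -7319864/15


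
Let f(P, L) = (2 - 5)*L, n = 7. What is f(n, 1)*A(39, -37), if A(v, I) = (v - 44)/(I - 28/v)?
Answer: -585/1471 ≈ -0.39769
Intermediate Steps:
A(v, I) = (-44 + v)/(I - 28/v)
f(P, L) = -3*L
f(n, 1)*A(39, -37) = (-3*1)*(39*(-44 + 39)/(-28 - 37*39)) = -117*(-5)/(-28 - 1443) = -117*(-5)/(-1471) = -117*(-1)*(-5)/1471 = -3*195/1471 = -585/1471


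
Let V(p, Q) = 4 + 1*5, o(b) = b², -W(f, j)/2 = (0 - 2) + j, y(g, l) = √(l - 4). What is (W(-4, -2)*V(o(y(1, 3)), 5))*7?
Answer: 504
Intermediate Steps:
y(g, l) = √(-4 + l)
W(f, j) = 4 - 2*j (W(f, j) = -2*((0 - 2) + j) = -2*(-2 + j) = 4 - 2*j)
V(p, Q) = 9 (V(p, Q) = 4 + 5 = 9)
(W(-4, -2)*V(o(y(1, 3)), 5))*7 = ((4 - 2*(-2))*9)*7 = ((4 + 4)*9)*7 = (8*9)*7 = 72*7 = 504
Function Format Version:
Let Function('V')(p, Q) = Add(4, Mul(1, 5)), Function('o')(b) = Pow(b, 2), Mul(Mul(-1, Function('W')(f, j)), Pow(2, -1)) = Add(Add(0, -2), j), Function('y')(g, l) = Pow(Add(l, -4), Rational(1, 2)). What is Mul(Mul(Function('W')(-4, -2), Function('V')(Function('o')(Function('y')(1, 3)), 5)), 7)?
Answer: 504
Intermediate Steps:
Function('y')(g, l) = Pow(Add(-4, l), Rational(1, 2))
Function('W')(f, j) = Add(4, Mul(-2, j)) (Function('W')(f, j) = Mul(-2, Add(Add(0, -2), j)) = Mul(-2, Add(-2, j)) = Add(4, Mul(-2, j)))
Function('V')(p, Q) = 9 (Function('V')(p, Q) = Add(4, 5) = 9)
Mul(Mul(Function('W')(-4, -2), Function('V')(Function('o')(Function('y')(1, 3)), 5)), 7) = Mul(Mul(Add(4, Mul(-2, -2)), 9), 7) = Mul(Mul(Add(4, 4), 9), 7) = Mul(Mul(8, 9), 7) = Mul(72, 7) = 504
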